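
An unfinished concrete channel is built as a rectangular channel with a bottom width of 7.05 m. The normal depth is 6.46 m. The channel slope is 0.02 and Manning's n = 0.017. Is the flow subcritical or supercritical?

Flow area A = b·y = 7.05 × 6.46 = 45.54 m². Wetted perimeter P = b + 2y = 7.05 + 2×6.46 = 19.97 m.
Hydraulic radius R = A/P = 45.54/19.97 = 2.281 m.
V = (1/n) R^(2/3) √S = (1/0.017) × 2.281^(2/3) × √0.02 = 14.41 m/s. Hydraulic depth D_h = A/T = 45.54/7.05 = 6.46 m.
Froude number Fr = V/√(g·D_h) = 14.41/√(9.81×6.46) = 1.81, which is greater than 1, so the flow is supercritical.

supercritical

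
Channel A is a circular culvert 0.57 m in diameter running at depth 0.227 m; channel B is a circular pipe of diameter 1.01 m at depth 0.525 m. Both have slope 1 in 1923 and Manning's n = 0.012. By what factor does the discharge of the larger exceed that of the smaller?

Channel A: For a circular section of diameter D = 0.57 m at depth y = 0.227 m, the central angle is θ = 2 arccos(1 − 2y/D) = 2.732 rad. Then A = (D²/8)(θ − sin θ) = 0.09476 m² and P = Dθ/2 = 0.7785 m. Hydraulic radius R = A/P = 0.09476/0.7785 = 0.1217 m. Q_A = (1/0.012)·0.09476·0.1217^(2/3)·√0.00052 = 0.04422 m³/s.
Channel B: For a circular section of diameter D = 1.01 m at depth y = 0.525 m, the central angle is θ = 2 arccos(1 − 2y/D) = 3.221 rad. Then A = (D²/8)(θ − sin θ) = 0.4208 m² and P = Dθ/2 = 1.627 m. Hydraulic radius R = A/P = 0.4208/1.627 = 0.2587 m. Q_B = (1/0.012)·0.4208·0.2587^(2/3)·√0.00052 = 0.3247 m³/s.
The larger discharge is 0.3247 m³/s and the smaller is 0.04422 m³/s; the ratio is 7.34.

7.34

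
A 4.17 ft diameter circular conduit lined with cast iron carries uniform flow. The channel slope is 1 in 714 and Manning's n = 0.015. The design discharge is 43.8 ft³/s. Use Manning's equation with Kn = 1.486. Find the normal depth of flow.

y_n = 2.93 ft

Manning's equation rearranged: A R^(2/3) = nQ / (1.486·√S) = 0.015 × 43.8 / (1.486 × √0.001401) = 11.81.
Try y = 2.6 ft: A R^(2/3) = 9.996 — low.
Try y = 3.33 ft: A R^(2/3) = 13.7 — high.
Try y = 2.93 ft: A R^(2/3) = 11.81 — ≈ 11.81.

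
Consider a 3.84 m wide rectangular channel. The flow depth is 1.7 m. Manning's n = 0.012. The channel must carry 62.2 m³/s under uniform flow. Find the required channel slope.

S = 0.015

Flow area A = b·y = 3.84 × 1.7 = 6.528 m². Wetted perimeter P = b + 2y = 3.84 + 2×1.7 = 7.24 m.
Hydraulic radius R = A/P = 6.528/7.24 = 0.9017 m.
From Manning's equation, S = [nQ / (1 A R^(2/3))]² = [0.012 × 62.2 / (1 × 6.528 × 0.9017^(2/3))]² = 0.015.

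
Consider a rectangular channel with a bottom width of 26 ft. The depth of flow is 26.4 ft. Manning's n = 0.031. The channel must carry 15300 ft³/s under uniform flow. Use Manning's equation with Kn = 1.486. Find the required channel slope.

Flow area A = b·y = 26 × 26.4 = 686.4 ft². Wetted perimeter P = b + 2y = 26 + 2×26.4 = 78.8 ft.
Hydraulic radius R = A/P = 686.4/78.8 = 8.711 ft.
From Manning's equation, S = [nQ / (1.486 A R^(2/3))]² = [0.031 × 15300 / (1.486 × 686.4 × 8.711^(2/3))]² = 0.0121.

S = 0.0121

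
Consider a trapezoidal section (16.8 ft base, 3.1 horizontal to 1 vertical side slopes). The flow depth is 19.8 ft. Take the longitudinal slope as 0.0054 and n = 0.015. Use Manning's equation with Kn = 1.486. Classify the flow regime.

supercritical

With bottom width b = 16.8 ft and side slope z = 3.1: A = (b + zy)y = (16.8 + 3.1×19.8)×19.8 = 1548 ft²; P = b + 2y√(1+z²) = 16.8 + 2×19.8×3.257 = 145.8 ft.
Hydraulic radius R = A/P = 1548/145.8 = 10.62 ft.
V = (1.486/n) R^(2/3) √S = (1.486/0.015) × 10.62^(2/3) × √0.0054 = 35.17 ft/s. Hydraulic depth D_h = A/T = 1548/139.6 = 11.09 ft.
Froude number Fr = V/√(g·D_h) = 35.17/√(32.2×11.09) = 1.86, which is greater than 1, so the flow is supercritical.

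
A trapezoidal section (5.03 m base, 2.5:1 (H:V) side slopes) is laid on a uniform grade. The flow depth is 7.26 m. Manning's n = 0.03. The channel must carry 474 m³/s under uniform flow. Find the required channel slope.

S = 0.0012

With bottom width b = 5.03 m and side slope z = 2.5: A = (b + zy)y = (5.03 + 2.5×7.26)×7.26 = 168.3 m²; P = b + 2y√(1+z²) = 5.03 + 2×7.26×2.693 = 44.13 m.
Hydraulic radius R = A/P = 168.3/44.13 = 3.814 m.
From Manning's equation, S = [nQ / (1 A R^(2/3))]² = [0.03 × 474 / (1 × 168.3 × 3.814^(2/3))]² = 0.0012.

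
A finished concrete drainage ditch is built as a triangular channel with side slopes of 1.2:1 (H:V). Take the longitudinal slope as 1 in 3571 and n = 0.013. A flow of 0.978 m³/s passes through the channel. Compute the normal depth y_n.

y_n = 1.07 m

Manning's equation rearranged: A R^(2/3) = nQ / (1·√S) = 0.013 × 0.978 / (√0.00028) = 0.7598.
Try y = 1.31 m: A R^(2/3) = 1.303 — high.
Try y = 0.9 m: A R^(2/3) = 0.4788 — low.
Try y = 1.07 m: A R^(2/3) = 0.7595 — matches.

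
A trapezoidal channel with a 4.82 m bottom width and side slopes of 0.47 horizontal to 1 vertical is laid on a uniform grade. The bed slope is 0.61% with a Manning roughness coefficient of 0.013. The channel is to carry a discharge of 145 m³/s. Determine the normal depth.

Manning's equation rearranged: A R^(2/3) = nQ / (1·√S) = 0.013 × 145 / (√0.0061) = 24.13.
Trying y = 2.17 m: A R^(2/3) = 15.23 — too small.
Trying y = 3.43 m: A R^(2/3) = 32.39 — too large.
Trying y = 2.87 m: A R^(2/3) = 24.08 — close enough.

y_n = 2.87 m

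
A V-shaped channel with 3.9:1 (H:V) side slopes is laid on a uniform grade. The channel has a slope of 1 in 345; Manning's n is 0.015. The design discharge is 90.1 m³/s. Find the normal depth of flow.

y_n = 2.41 m

Manning's equation rearranged: A R^(2/3) = nQ / (1·√S) = 0.015 × 90.1 / (√0.002899) = 25.1.
Try y = 1.87 m: A R^(2/3) = 12.77 — low.
Try y = 2.41 m: A R^(2/3) = 25.11 — close enough.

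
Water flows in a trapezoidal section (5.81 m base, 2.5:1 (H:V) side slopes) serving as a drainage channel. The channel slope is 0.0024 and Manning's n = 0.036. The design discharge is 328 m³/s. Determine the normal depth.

Manning's equation rearranged: A R^(2/3) = nQ / (1·√S) = 0.036 × 328 / (√0.0024) = 241.
Trying y = 4.79 m: A R^(2/3) = 165 — short.
Trying y = 6.57 m: A R^(2/3) = 339.7 — over.
Trying y = 5.66 m: A R^(2/3) = 240.9 — matches.

y_n = 5.66 m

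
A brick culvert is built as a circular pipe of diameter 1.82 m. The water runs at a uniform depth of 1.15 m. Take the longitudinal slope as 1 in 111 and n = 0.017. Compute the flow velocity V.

For a circular section of diameter D = 1.82 m at depth y = 1.15 m, the central angle is θ = 2 arccos(1 − 2y/D) = 3.675 rad. Then A = (D²/8)(θ − sin θ) = 1.732 m² and P = Dθ/2 = 3.345 m.
Hydraulic radius R = A/P = 1.732/3.345 = 0.518 m.
From Manning's equation, V = (1/n) R^(2/3) S^(1/2) = (1/0.017) × 0.518^(2/3) × 0.009009^(1/2) = 3.6 m/s.

V = 3.6 m/s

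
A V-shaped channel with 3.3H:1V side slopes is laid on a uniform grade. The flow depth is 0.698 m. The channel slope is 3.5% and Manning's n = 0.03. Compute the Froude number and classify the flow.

For a triangular section with side slope z = 3.3: A = zy² = 3.3×0.698² = 1.608 m²; P = 2y√(1+z²) = 2×0.698×3.448 = 4.814 m.
Hydraulic radius R = A/P = 1.608/4.814 = 0.334 m.
V = (1/n) R^(2/3) √S = (1/0.03) × 0.334^(2/3) × √0.035 = 3.002 m/s. Hydraulic depth D_h = A/T = 1.608/4.607 = 0.349 m.
Froude number Fr = V/√(g·D_h) = 3.002/√(9.81×0.349) = 1.62, which is greater than 1, so the flow is supercritical.

supercritical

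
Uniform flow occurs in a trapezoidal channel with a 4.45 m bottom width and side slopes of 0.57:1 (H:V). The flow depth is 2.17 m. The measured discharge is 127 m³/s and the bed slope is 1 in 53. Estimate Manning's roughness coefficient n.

With bottom width b = 4.45 m and side slope z = 0.57: A = (b + zy)y = (4.45 + 0.57×2.17)×2.17 = 12.34 m²; P = b + 2y√(1+z²) = 4.45 + 2×2.17×1.151 = 9.446 m.
Hydraulic radius R = A/P = 12.34/9.446 = 1.306 m.
Rearranging Manning's equation: n = (1/Q) A R^(2/3) S^(1/2) = (1/127) × 12.34 × 1.306^(2/3) × √0.01887 = 0.016.

n = 0.016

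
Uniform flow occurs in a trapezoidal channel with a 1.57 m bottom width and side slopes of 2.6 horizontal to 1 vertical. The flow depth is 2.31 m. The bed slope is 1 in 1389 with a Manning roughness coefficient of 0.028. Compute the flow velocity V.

With bottom width b = 1.57 m and side slope z = 2.6: A = (b + zy)y = (1.57 + 2.6×2.31)×2.31 = 17.5 m²; P = b + 2y√(1+z²) = 1.57 + 2×2.31×2.786 = 14.44 m.
Hydraulic radius R = A/P = 17.5/14.44 = 1.212 m.
From Manning's equation, V = (1/n) R^(2/3) S^(1/2) = (1/0.028) × 1.212^(2/3) × 0.0007199^(1/2) = 1.09 m/s.

V = 1.09 m/s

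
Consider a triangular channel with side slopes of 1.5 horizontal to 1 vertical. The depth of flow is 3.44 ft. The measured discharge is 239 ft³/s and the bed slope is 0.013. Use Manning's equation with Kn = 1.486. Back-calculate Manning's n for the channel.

For a triangular section with side slope z = 1.5: A = zy² = 1.5×3.44² = 17.75 ft²; P = 2y√(1+z²) = 2×3.44×1.803 = 12.4 ft.
Hydraulic radius R = A/P = 17.75/12.4 = 1.431 ft.
Rearranging Manning's equation: n = (1.486/Q) A R^(2/3) S^(1/2) = (1.486/239) × 17.75 × 1.431^(2/3) × √0.013 = 0.016.

n = 0.016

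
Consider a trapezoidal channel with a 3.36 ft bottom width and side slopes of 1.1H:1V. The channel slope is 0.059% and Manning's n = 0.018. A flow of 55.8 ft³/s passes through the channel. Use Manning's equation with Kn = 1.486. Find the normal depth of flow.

Manning's equation rearranged: A R^(2/3) = nQ / (1.486·√S) = 0.018 × 55.8 / (1.486 × √0.00059) = 27.83.
Try y = 2.32 ft: A R^(2/3) = 16.65 — short.
Try y = 3.01 ft: A R^(2/3) = 27.83 — matches.

y_n = 3.01 ft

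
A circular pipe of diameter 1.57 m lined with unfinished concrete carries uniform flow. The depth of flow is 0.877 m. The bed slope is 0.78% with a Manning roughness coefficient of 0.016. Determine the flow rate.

Q = 3.44 m³/s

For a circular section of diameter D = 1.57 m at depth y = 0.877 m, the central angle is θ = 2 arccos(1 − 2y/D) = 3.377 rad. Then A = (D²/8)(θ − sin θ) = 1.112 m² and P = Dθ/2 = 2.651 m.
Hydraulic radius R = A/P = 1.112/2.651 = 0.4196 m.
Manning's equation: Q = (1/n) A R^(2/3) S^(1/2) = (1/0.016) × 1.112 × 0.4196^(2/3) × 0.0078^(1/2) = 3.44 m³/s.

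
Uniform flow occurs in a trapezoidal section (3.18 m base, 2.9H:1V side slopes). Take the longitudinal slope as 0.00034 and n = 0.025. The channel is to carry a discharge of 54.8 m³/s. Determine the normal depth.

y_n = 3.56 m

Manning's equation rearranged: A R^(2/3) = nQ / (1·√S) = 0.025 × 54.8 / (√0.00034) = 74.3.
At y = 3.17 m: A R^(2/3) = 56.6 — low.
At y = 4.17 m: A R^(2/3) = 108.2 — high.
At y = 3.56 m: A R^(2/3) = 74.3 — close enough.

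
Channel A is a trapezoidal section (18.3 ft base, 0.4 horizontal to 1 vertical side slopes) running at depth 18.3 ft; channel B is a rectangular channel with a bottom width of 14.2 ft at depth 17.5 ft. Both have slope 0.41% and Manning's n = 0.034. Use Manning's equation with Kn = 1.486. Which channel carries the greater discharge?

channel A

Channel A: With bottom width b = 18.3 ft and side slope z = 0.4: A = (b + zy)y = (18.3 + 0.4×18.3)×18.3 = 468.8 ft²; P = b + 2y√(1+z²) = 18.3 + 2×18.3×1.077 = 57.72 ft. Hydraulic radius R = A/P = 468.8/57.72 = 8.123 ft. Q_A = (1.486/0.034)·468.8·8.123^(2/3)·√0.0041 = 5302 ft³/s.
Channel B: Flow area A = b·y = 14.2 × 17.5 = 248.5 ft². Wetted perimeter P = b + 2y = 14.2 + 2×17.5 = 49.2 ft. Hydraulic radius R = A/P = 248.5/49.2 = 5.051 ft. Q_B = (1.486/0.034)·248.5·5.051^(2/3)·√0.0041 = 2047 ft³/s.
Q_A = 5302 ft³/s vs Q_B = 2047 ft³/s, so channel A carries more.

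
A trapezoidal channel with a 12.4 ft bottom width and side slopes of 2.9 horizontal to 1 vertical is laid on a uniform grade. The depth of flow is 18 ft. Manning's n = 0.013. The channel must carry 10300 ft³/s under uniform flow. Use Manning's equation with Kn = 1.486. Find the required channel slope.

With bottom width b = 12.4 ft and side slope z = 2.9: A = (b + zy)y = (12.4 + 2.9×18)×18 = 1163 ft²; P = b + 2y√(1+z²) = 12.4 + 2×18×3.068 = 122.8 ft.
Hydraulic radius R = A/P = 1163/122.8 = 9.467 ft.
From Manning's equation, S = [nQ / (1.486 A R^(2/3))]² = [0.013 × 10300 / (1.486 × 1163 × 9.467^(2/3))]² = 0.0003.

S = 0.0003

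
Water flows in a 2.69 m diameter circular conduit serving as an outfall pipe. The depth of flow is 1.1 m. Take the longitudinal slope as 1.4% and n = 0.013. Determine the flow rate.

Q = 13.9 m³/s

For a circular section of diameter D = 2.69 m at depth y = 1.1 m, the central angle is θ = 2 arccos(1 − 2y/D) = 2.775 rad. Then A = (D²/8)(θ − sin θ) = 2.186 m² and P = Dθ/2 = 3.733 m.
Hydraulic radius R = A/P = 2.186/3.733 = 0.5857 m.
Manning's equation: Q = (1/n) A R^(2/3) S^(1/2) = (1/0.013) × 2.186 × 0.5857^(2/3) × 0.014^(1/2) = 13.9 m³/s.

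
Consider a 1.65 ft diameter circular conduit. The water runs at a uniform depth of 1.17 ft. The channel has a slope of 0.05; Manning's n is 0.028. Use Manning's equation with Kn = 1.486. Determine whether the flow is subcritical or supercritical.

For a circular section of diameter D = 1.65 ft at depth y = 1.17 ft, the central angle is θ = 2 arccos(1 − 2y/D) = 4.004 rad. Then A = (D²/8)(θ − sin θ) = 1.621 ft² and P = Dθ/2 = 3.304 ft.
Hydraulic radius R = A/P = 1.621/3.304 = 0.4908 ft.
V = (1.486/n) R^(2/3) √S = (1.486/0.028) × 0.4908^(2/3) × √0.05 = 7.383 ft/s. Hydraulic depth D_h = A/T = 1.621/1.499 = 1.082 ft.
Froude number Fr = V/√(g·D_h) = 7.383/√(32.2×1.082) = 1.25, which is greater than 1, so the flow is supercritical.

supercritical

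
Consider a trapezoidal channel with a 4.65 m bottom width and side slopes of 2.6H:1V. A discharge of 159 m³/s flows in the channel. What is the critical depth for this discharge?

y_c = 3 m

At critical depth, Q² T / (g A³) = 1, i.e. A³/T = Q²/g = 159²/9.81 = 2577.
Trying y = 2.11 m: A³/T = 626.2 — short.
Trying y = 3.75 m: A³/T = 6520 — over.
Trying y = 3 m: A³/T = 2573 — matches.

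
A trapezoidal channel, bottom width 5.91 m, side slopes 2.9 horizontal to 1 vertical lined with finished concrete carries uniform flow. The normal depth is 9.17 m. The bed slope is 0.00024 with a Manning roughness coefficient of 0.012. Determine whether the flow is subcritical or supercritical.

subcritical

With bottom width b = 5.91 m and side slope z = 2.9: A = (b + zy)y = (5.91 + 2.9×9.17)×9.17 = 298.1 m²; P = b + 2y√(1+z²) = 5.91 + 2×9.17×3.068 = 62.17 m.
Hydraulic radius R = A/P = 298.1/62.17 = 4.794 m.
V = (1/n) R^(2/3) √S = (1/0.012) × 4.794^(2/3) × √0.00024 = 3.671 m/s. Hydraulic depth D_h = A/T = 298.1/59.1 = 5.044 m.
Froude number Fr = V/√(g·D_h) = 3.671/√(9.81×5.044) = 0.522, which is less than 1, so the flow is subcritical.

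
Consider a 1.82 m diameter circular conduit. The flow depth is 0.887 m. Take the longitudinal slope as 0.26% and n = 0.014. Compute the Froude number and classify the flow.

subcritical

For a circular section of diameter D = 1.82 m at depth y = 0.887 m, the central angle is θ = 2 arccos(1 − 2y/D) = 3.091 rad. Then A = (D²/8)(θ − sin θ) = 1.259 m² and P = Dθ/2 = 2.813 m.
Hydraulic radius R = A/P = 1.259/2.813 = 0.4476 m.
V = (1/n) R^(2/3) √S = (1/0.014) × 0.4476^(2/3) × √0.0026 = 2.131 m/s. Hydraulic depth D_h = A/T = 1.259/1.819 = 0.6919 m.
Froude number Fr = V/√(g·D_h) = 2.131/√(9.81×0.6919) = 0.818, which is less than 1, so the flow is subcritical.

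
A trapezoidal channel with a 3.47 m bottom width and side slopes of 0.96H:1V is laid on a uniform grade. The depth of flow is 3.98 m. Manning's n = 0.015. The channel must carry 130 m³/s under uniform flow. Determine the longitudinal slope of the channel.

With bottom width b = 3.47 m and side slope z = 0.96: A = (b + zy)y = (3.47 + 0.96×3.98)×3.98 = 29.02 m²; P = b + 2y√(1+z²) = 3.47 + 2×3.98×1.386 = 14.5 m.
Hydraulic radius R = A/P = 29.02/14.5 = 2.001 m.
From Manning's equation, S = [nQ / (1 A R^(2/3))]² = [0.015 × 130 / (1 × 29.02 × 2.001^(2/3))]² = 0.00179.

S = 0.00179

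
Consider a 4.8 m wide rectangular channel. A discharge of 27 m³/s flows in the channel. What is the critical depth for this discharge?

y_c = 1.48 m

For a rectangular channel, critical depth y_c = (q²/g)^(1/3) where q = Q/b = 27/4.8 = 5.625 m²/s.
So y_c = (5.625²/9.81)^(1/3) = 1.48 m.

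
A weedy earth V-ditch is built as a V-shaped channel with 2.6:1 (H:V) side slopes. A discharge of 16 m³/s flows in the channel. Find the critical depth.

At critical depth, Q² T / (g A³) = 1, i.e. A³/T = Q²/g = 16²/9.81 = 26.1.
Try y = 1.78 m: A³/T = 60.4 — too large.
Try y = 1.11 m: A³/T = 5.695 — too small.
Try y = 1.5 m: A³/T = 25.67 — matches.

y_c = 1.5 m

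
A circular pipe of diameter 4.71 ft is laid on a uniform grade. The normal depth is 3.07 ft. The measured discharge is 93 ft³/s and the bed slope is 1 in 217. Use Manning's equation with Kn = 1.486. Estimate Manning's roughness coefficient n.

n = 0.016

For a circular section of diameter D = 4.71 ft at depth y = 3.07 ft, the central angle is θ = 2 arccos(1 − 2y/D) = 3.759 rad. Then A = (D²/8)(θ − sin θ) = 12.03 ft² and P = Dθ/2 = 8.851 ft.
Hydraulic radius R = A/P = 12.03/8.851 = 1.359 ft.
Rearranging Manning's equation: n = (1.486/Q) A R^(2/3) S^(1/2) = (1.486/93) × 12.03 × 1.359^(2/3) × √0.004608 = 0.016.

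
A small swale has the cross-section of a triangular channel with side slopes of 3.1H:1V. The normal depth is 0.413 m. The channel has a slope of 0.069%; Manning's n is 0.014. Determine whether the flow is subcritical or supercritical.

subcritical

For a triangular section with side slope z = 3.1: A = zy² = 3.1×0.413² = 0.5288 m²; P = 2y√(1+z²) = 2×0.413×3.257 = 2.691 m.
Hydraulic radius R = A/P = 0.5288/2.691 = 0.1965 m.
V = (1/n) R^(2/3) √S = (1/0.014) × 0.1965^(2/3) × √0.00069 = 0.6342 m/s. Hydraulic depth D_h = A/T = 0.5288/2.561 = 0.2065 m.
Froude number Fr = V/√(g·D_h) = 0.6342/√(9.81×0.2065) = 0.446, which is less than 1, so the flow is subcritical.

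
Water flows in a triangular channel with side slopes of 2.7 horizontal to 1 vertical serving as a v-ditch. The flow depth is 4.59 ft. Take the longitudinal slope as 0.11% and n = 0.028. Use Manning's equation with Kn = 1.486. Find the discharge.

Q = 167 ft³/s

For a triangular section with side slope z = 2.7: A = zy² = 2.7×4.59² = 56.88 ft²; P = 2y√(1+z²) = 2×4.59×2.879 = 26.43 ft.
Hydraulic radius R = A/P = 56.88/26.43 = 2.152 ft.
Manning's equation: Q = (1.486/n) A R^(2/3) S^(1/2) = (1.486/0.028) × 56.88 × 2.152^(2/3) × 0.0011^(1/2) = 167 ft³/s.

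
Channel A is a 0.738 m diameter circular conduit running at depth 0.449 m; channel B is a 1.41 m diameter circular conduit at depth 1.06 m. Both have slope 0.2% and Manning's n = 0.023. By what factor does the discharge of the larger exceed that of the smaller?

Channel A: For a circular section of diameter D = 0.738 m at depth y = 0.449 m, the central angle is θ = 2 arccos(1 − 2y/D) = 3.579 rad. Then A = (D²/8)(θ − sin θ) = 0.2725 m² and P = Dθ/2 = 1.321 m. Hydraulic radius R = A/P = 0.2725/1.321 = 0.2063 m. Q_A = (1/0.023)·0.2725·0.2063^(2/3)·√0.002 = 0.185 m³/s.
Channel B: For a circular section of diameter D = 1.41 m at depth y = 1.06 m, the central angle is θ = 2 arccos(1 − 2y/D) = 4.197 rad. Then A = (D²/8)(θ − sin θ) = 1.259 m² and P = Dθ/2 = 2.959 m. Hydraulic radius R = A/P = 1.259/2.959 = 0.4256 m. Q_B = (1/0.023)·1.259·0.4256^(2/3)·√0.002 = 1.385 m³/s.
The larger discharge is 1.385 m³/s and the smaller is 0.185 m³/s; the ratio is 7.49.

7.49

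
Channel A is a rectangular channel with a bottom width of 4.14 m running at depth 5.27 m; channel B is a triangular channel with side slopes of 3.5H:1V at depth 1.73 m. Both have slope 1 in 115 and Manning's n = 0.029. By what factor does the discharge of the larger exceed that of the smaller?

Channel A: Flow area A = b·y = 4.14 × 5.27 = 21.82 m². Wetted perimeter P = b + 2y = 4.14 + 2×5.27 = 14.68 m. Hydraulic radius R = A/P = 21.82/14.68 = 1.486 m. Q_A = (1/0.029)·21.82·1.486^(2/3)·√0.008696 = 91.37 m³/s.
Channel B: For a triangular section with side slope z = 3.5: A = zy² = 3.5×1.73² = 10.48 m²; P = 2y√(1+z²) = 2×1.73×3.64 = 12.59 m. Hydraulic radius R = A/P = 10.48/12.59 = 0.8317 m. Q_B = (1/0.029)·10.48·0.8317^(2/3)·√0.008696 = 29.79 m³/s.
The larger discharge is 91.37 m³/s and the smaller is 29.79 m³/s; the ratio is 3.07.

3.07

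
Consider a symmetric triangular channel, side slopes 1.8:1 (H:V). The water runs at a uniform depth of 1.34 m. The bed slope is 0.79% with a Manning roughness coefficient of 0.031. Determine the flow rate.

Q = 6.49 m³/s

For a triangular section with side slope z = 1.8: A = zy² = 1.8×1.34² = 3.232 m²; P = 2y√(1+z²) = 2×1.34×2.059 = 5.518 m.
Hydraulic radius R = A/P = 3.232/5.518 = 0.5857 m.
Manning's equation: Q = (1/n) A R^(2/3) S^(1/2) = (1/0.031) × 3.232 × 0.5857^(2/3) × 0.0079^(1/2) = 6.49 m³/s.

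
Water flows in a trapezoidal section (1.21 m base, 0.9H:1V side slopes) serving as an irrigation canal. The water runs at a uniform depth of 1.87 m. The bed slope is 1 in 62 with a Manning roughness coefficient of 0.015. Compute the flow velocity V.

V = 7.7 m/s

With bottom width b = 1.21 m and side slope z = 0.9: A = (b + zy)y = (1.21 + 0.9×1.87)×1.87 = 5.41 m²; P = b + 2y√(1+z²) = 1.21 + 2×1.87×1.345 = 6.242 m.
Hydraulic radius R = A/P = 5.41/6.242 = 0.8667 m.
From Manning's equation, V = (1/n) R^(2/3) S^(1/2) = (1/0.015) × 0.8667^(2/3) × 0.01613^(1/2) = 7.7 m/s.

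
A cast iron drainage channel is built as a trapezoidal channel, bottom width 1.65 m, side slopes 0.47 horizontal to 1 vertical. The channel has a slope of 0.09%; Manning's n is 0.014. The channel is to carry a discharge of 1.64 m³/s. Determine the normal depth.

y_n = 0.685 m

Manning's equation rearranged: A R^(2/3) = nQ / (1·√S) = 0.014 × 1.64 / (√0.0009) = 0.7653.
Trying y = 0.496 m: A R^(2/3) = 0.4551 — too small.
Trying y = 0.685 m: A R^(2/3) = 0.7659 — ≈ 0.7653.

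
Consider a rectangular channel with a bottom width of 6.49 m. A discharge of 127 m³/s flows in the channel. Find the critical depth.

For a rectangular channel, critical depth y_c = (q²/g)^(1/3) where q = Q/b = 127/6.49 = 19.57 m²/s.
So y_c = (19.57²/9.81)^(1/3) = 3.39 m.

y_c = 3.39 m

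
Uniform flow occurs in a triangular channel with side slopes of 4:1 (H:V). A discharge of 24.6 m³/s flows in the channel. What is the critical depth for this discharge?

At critical depth, Q² T / (g A³) = 1, i.e. A³/T = Q²/g = 24.6²/9.81 = 61.69.
At y = 1.03 m: A³/T = 9.274 — short.
At y = 1.91 m: A³/T = 203.4 — over.
At y = 1.5 m: A³/T = 60.75 — close enough.

y_c = 1.5 m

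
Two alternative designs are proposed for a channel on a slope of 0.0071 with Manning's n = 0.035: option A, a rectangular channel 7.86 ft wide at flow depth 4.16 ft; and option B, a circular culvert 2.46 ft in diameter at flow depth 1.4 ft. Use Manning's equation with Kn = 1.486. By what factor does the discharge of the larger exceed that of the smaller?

24.6

Channel A: Flow area A = b·y = 7.86 × 4.16 = 32.7 ft². Wetted perimeter P = b + 2y = 7.86 + 2×4.16 = 16.18 ft. Hydraulic radius R = A/P = 32.7/16.18 = 2.021 ft. Q_A = (1.486/0.035)·32.7·2.021^(2/3)·√0.0071 = 187 ft³/s.
Channel B: For a circular section of diameter D = 2.46 ft at depth y = 1.4 ft, the central angle is θ = 2 arccos(1 − 2y/D) = 3.419 rad. Then A = (D²/8)(θ − sin θ) = 2.793 ft² and P = Dθ/2 = 4.205 ft. Hydraulic radius R = A/P = 2.793/4.205 = 0.6642 ft. Q_B = (1.486/0.035)·2.793·0.6642^(2/3)·√0.0071 = 7.608 ft³/s.
The larger discharge is 187 ft³/s and the smaller is 7.608 ft³/s; the ratio is 24.6.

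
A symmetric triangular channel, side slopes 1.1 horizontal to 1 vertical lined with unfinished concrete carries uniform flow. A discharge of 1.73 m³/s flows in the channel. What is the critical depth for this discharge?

y_c = 0.872 m

At critical depth, Q² T / (g A³) = 1, i.e. A³/T = Q²/g = 1.73²/9.81 = 0.3051.
At y = 0.759 m: A³/T = 0.1524 — short.
At y = 1.08 m: A³/T = 0.8889 — over.
At y = 0.872 m: A³/T = 0.305 — ≈ 0.3051.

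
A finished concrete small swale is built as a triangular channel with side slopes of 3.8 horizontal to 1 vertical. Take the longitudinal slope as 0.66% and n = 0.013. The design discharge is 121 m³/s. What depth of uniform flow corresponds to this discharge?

Manning's equation rearranged: A R^(2/3) = nQ / (1·√S) = 0.013 × 121 / (√0.0066) = 19.36.
Try y = 1.8 m: A R^(2/3) = 11.22 — low.
Try y = 2.61 m: A R^(2/3) = 30.23 — high.
Try y = 2.21 m: A R^(2/3) = 19.4 — close enough.

y_n = 2.21 m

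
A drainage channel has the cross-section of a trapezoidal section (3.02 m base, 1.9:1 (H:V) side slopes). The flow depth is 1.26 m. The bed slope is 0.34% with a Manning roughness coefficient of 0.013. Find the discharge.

Q = 26.6 m³/s

With bottom width b = 3.02 m and side slope z = 1.9: A = (b + zy)y = (3.02 + 1.9×1.26)×1.26 = 6.822 m²; P = b + 2y√(1+z²) = 3.02 + 2×1.26×2.147 = 8.431 m.
Hydraulic radius R = A/P = 6.822/8.431 = 0.8091 m.
Manning's equation: Q = (1/n) A R^(2/3) S^(1/2) = (1/0.013) × 6.822 × 0.8091^(2/3) × 0.0034^(1/2) = 26.6 m³/s.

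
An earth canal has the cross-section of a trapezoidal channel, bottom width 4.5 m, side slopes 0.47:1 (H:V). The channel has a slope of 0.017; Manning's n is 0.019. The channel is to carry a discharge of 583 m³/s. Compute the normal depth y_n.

Manning's equation rearranged: A R^(2/3) = nQ / (1·√S) = 0.019 × 583 / (√0.017) = 84.96.
Try y = 7.89 m: A R^(2/3) = 133.3 — high.
Try y = 5.03 m: A R^(2/3) = 58.6 — low.
Try y = 6.19 m: A R^(2/3) = 85 — matches.

y_n = 6.19 m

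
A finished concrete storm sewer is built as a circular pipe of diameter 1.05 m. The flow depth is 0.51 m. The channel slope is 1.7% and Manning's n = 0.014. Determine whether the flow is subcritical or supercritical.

For a circular section of diameter D = 1.05 m at depth y = 0.51 m, the central angle is θ = 2 arccos(1 − 2y/D) = 3.084 rad. Then A = (D²/8)(θ − sin θ) = 0.4172 m² and P = Dθ/2 = 1.619 m.
Hydraulic radius R = A/P = 0.4172/1.619 = 0.2576 m.
V = (1/n) R^(2/3) √S = (1/0.014) × 0.2576^(2/3) × √0.017 = 3.771 m/s. Hydraulic depth D_h = A/T = 0.4172/1.05 = 0.3975 m.
Froude number Fr = V/√(g·D_h) = 3.771/√(9.81×0.3975) = 1.91, which is greater than 1, so the flow is supercritical.

supercritical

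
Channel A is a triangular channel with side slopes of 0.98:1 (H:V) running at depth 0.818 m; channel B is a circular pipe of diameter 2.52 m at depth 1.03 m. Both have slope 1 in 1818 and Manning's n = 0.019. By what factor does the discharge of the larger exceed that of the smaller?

Channel A: For a triangular section with side slope z = 0.98: A = zy² = 0.98×0.818² = 0.6557 m²; P = 2y√(1+z²) = 2×0.818×1.4 = 2.291 m. Hydraulic radius R = A/P = 0.6557/2.291 = 0.2863 m. Q_A = (1/0.019)·0.6557·0.2863^(2/3)·√0.0005501 = 0.3516 m³/s.
Channel B: For a circular section of diameter D = 2.52 m at depth y = 1.03 m, the central angle is θ = 2 arccos(1 − 2y/D) = 2.774 rad. Then A = (D²/8)(θ − sin θ) = 1.917 m² and P = Dθ/2 = 3.496 m. Hydraulic radius R = A/P = 1.917/3.496 = 0.5485 m. Q_B = (1/0.019)·1.917·0.5485^(2/3)·√0.0005501 = 1.586 m³/s.
The larger discharge is 1.586 m³/s and the smaller is 0.3516 m³/s; the ratio is 4.51.

4.51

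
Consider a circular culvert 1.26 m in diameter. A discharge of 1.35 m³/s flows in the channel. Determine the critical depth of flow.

At critical depth, Q² T / (g A³) = 1, i.e. A³/T = Q²/g = 1.35²/9.81 = 0.1858.
Try y = 0.694 m: A³/T = 0.2783 — too large.
Try y = 0.46 m: A³/T = 0.05759 — too small.
Try y = 0.624 m: A³/T = 0.1854 — ≈ 0.1858.

y_c = 0.624 m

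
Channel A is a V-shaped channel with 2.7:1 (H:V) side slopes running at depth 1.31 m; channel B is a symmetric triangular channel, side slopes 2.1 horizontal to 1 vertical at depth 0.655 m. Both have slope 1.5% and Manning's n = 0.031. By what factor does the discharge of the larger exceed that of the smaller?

Channel A: For a triangular section with side slope z = 2.7: A = zy² = 2.7×1.31² = 4.633 m²; P = 2y√(1+z²) = 2×1.31×2.879 = 7.544 m. Hydraulic radius R = A/P = 4.633/7.544 = 0.6142 m. Q_A = (1/0.031)·4.633·0.6142^(2/3)·√0.015 = 13.23 m³/s.
Channel B: For a triangular section with side slope z = 2.1: A = zy² = 2.1×0.655² = 0.901 m²; P = 2y√(1+z²) = 2×0.655×2.326 = 3.047 m. Hydraulic radius R = A/P = 0.901/3.047 = 0.2957 m. Q_B = (1/0.031)·0.901·0.2957^(2/3)·√0.015 = 1.58 m³/s.
The larger discharge is 13.23 m³/s and the smaller is 1.58 m³/s; the ratio is 8.37.

8.37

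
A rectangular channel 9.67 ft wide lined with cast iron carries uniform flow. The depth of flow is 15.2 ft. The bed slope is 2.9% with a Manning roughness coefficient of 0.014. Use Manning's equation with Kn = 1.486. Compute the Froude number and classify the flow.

supercritical

Flow area A = b·y = 9.67 × 15.2 = 147 ft². Wetted perimeter P = b + 2y = 9.67 + 2×15.2 = 40.07 ft.
Hydraulic radius R = A/P = 147/40.07 = 3.668 ft.
V = (1.486/n) R^(2/3) √S = (1.486/0.014) × 3.668^(2/3) × √0.029 = 42.99 ft/s. Hydraulic depth D_h = A/T = 147/9.67 = 15.2 ft.
Froude number Fr = V/√(g·D_h) = 42.99/√(32.2×15.2) = 1.94, which is greater than 1, so the flow is supercritical.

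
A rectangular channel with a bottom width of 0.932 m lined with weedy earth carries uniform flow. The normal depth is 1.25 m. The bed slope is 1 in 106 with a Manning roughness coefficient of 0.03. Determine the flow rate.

Flow area A = b·y = 0.932 × 1.25 = 1.165 m². Wetted perimeter P = b + 2y = 0.932 + 2×1.25 = 3.432 m.
Hydraulic radius R = A/P = 1.165/3.432 = 0.3395 m.
Manning's equation: Q = (1/n) A R^(2/3) S^(1/2) = (1/0.03) × 1.165 × 0.3395^(2/3) × 0.009434^(1/2) = 1.84 m³/s.

Q = 1.84 m³/s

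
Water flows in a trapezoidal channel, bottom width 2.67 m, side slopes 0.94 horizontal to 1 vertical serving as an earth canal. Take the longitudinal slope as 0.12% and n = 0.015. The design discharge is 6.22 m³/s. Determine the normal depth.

y_n = 0.987 m

Manning's equation rearranged: A R^(2/3) = nQ / (1·√S) = 0.015 × 6.22 / (√0.0012) = 2.693.
At y = 1.13 m: A R^(2/3) = 3.421 — high.
At y = 0.876 m: A R^(2/3) = 2.184 — low.
At y = 0.987 m: A R^(2/3) = 2.692 — close enough.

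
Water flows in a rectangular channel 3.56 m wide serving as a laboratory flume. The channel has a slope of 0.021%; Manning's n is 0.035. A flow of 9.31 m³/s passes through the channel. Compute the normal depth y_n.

Manning's equation rearranged: A R^(2/3) = nQ / (1·√S) = 0.035 × 9.31 / (√0.00021) = 22.49.
Try y = 4.67 m: A R^(2/3) = 19.69 — low.
Try y = 6.59 m: A R^(2/3) = 29.38 — high.
Try y = 5.23 m: A R^(2/3) = 22.5 — matches.

y_n = 5.23 m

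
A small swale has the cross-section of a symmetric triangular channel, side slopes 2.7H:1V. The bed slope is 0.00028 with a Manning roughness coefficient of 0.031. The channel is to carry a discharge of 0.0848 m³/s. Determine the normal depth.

y_n = 0.416 m

Manning's equation rearranged: A R^(2/3) = nQ / (1·√S) = 0.031 × 0.0848 / (√0.00028) = 0.1571.
At y = 0.348 m: A R^(2/3) = 0.09764 — low.
At y = 0.497 m: A R^(2/3) = 0.2526 — high.
At y = 0.416 m: A R^(2/3) = 0.1572 — matches.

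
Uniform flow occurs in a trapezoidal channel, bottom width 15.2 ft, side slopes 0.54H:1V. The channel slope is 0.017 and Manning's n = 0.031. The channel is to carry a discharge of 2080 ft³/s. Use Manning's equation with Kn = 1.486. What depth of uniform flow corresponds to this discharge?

y_n = 6.79 ft

Manning's equation rearranged: A R^(2/3) = nQ / (1.486·√S) = 0.031 × 2080 / (1.486 × √0.017) = 332.8.
Try y = 7.71 ft: A R^(2/3) = 410.7 — over.
Try y = 5.35 ft: A R^(2/3) = 224.7 — short.
Try y = 6.79 ft: A R^(2/3) = 332.5 — matches.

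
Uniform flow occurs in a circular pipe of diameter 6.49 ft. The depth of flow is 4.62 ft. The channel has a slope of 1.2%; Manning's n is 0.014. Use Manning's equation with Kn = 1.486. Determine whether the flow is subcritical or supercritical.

For a circular section of diameter D = 6.49 ft at depth y = 4.62 ft, the central angle is θ = 2 arccos(1 − 2y/D) = 4.017 rad. Then A = (D²/8)(θ − sin θ) = 25.19 ft² and P = Dθ/2 = 13.03 ft.
Hydraulic radius R = A/P = 25.19/13.03 = 1.933 ft.
V = (1.486/n) R^(2/3) √S = (1.486/0.014) × 1.933^(2/3) × √0.012 = 18.04 ft/s. Hydraulic depth D_h = A/T = 25.19/5.879 = 4.285 ft.
Froude number Fr = V/√(g·D_h) = 18.04/√(32.2×4.285) = 1.54, which is greater than 1, so the flow is supercritical.

supercritical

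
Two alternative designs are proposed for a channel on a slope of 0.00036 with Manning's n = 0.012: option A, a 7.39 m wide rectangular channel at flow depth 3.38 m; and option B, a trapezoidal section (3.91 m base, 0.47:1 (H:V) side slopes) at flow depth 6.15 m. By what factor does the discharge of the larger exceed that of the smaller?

2.05

Channel A: Flow area A = b·y = 7.39 × 3.38 = 24.98 m². Wetted perimeter P = b + 2y = 7.39 + 2×3.38 = 14.15 m. Hydraulic radius R = A/P = 24.98/14.15 = 1.765 m. Q_A = (1/0.012)·24.98·1.765^(2/3)·√0.00036 = 57.69 m³/s.
Channel B: With bottom width b = 3.91 m and side slope z = 0.47: A = (b + zy)y = (3.91 + 0.47×6.15)×6.15 = 41.82 m²; P = b + 2y√(1+z²) = 3.91 + 2×6.15×1.105 = 17.5 m. Hydraulic radius R = A/P = 41.82/17.5 = 2.39 m. Q_B = (1/0.012)·41.82·2.39^(2/3)·√0.00036 = 118.2 m³/s.
The larger discharge is 118.2 m³/s and the smaller is 57.69 m³/s; the ratio is 2.05.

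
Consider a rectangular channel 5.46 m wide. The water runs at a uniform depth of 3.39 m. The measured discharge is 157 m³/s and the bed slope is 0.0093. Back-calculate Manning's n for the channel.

n = 0.015

Flow area A = b·y = 5.46 × 3.39 = 18.51 m². Wetted perimeter P = b + 2y = 5.46 + 2×3.39 = 12.24 m.
Hydraulic radius R = A/P = 18.51/12.24 = 1.512 m.
Rearranging Manning's equation: n = (1/Q) A R^(2/3) S^(1/2) = (1/157) × 18.51 × 1.512^(2/3) × √0.0093 = 0.015.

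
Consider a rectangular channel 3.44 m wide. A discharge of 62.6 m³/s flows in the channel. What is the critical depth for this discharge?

For a rectangular channel, critical depth y_c = (q²/g)^(1/3) where q = Q/b = 62.6/3.44 = 18.2 m²/s.
So y_c = (18.2²/9.81)^(1/3) = 3.23 m.

y_c = 3.23 m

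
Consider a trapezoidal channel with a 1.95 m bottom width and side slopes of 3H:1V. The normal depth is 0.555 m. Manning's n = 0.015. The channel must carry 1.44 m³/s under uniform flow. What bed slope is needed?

S = 0.00044

With bottom width b = 1.95 m and side slope z = 3: A = (b + zy)y = (1.95 + 3×0.555)×0.555 = 2.006 m²; P = b + 2y√(1+z²) = 1.95 + 2×0.555×3.162 = 5.46 m.
Hydraulic radius R = A/P = 2.006/5.46 = 0.3675 m.
From Manning's equation, S = [nQ / (1 A R^(2/3))]² = [0.015 × 1.44 / (1 × 2.006 × 0.3675^(2/3))]² = 0.00044.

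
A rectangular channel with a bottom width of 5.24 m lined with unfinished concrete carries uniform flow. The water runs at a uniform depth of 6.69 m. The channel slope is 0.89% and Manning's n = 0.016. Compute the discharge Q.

Flow area A = b·y = 5.24 × 6.69 = 35.06 m². Wetted perimeter P = b + 2y = 5.24 + 2×6.69 = 18.62 m.
Hydraulic radius R = A/P = 35.06/18.62 = 1.883 m.
Manning's equation: Q = (1/n) A R^(2/3) S^(1/2) = (1/0.016) × 35.06 × 1.883^(2/3) × 0.0089^(1/2) = 315 m³/s.

Q = 315 m³/s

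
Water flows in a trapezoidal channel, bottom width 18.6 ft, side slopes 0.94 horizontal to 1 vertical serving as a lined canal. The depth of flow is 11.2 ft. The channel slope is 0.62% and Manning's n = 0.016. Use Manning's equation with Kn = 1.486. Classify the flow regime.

With bottom width b = 18.6 ft and side slope z = 0.94: A = (b + zy)y = (18.6 + 0.94×11.2)×11.2 = 326.2 ft²; P = b + 2y√(1+z²) = 18.6 + 2×11.2×1.372 = 49.34 ft.
Hydraulic radius R = A/P = 326.2/49.34 = 6.612 ft.
V = (1.486/n) R^(2/3) √S = (1.486/0.016) × 6.612^(2/3) × √0.0062 = 25.76 ft/s. Hydraulic depth D_h = A/T = 326.2/39.66 = 8.227 ft.
Froude number Fr = V/√(g·D_h) = 25.76/√(32.2×8.227) = 1.58, which is greater than 1, so the flow is supercritical.

supercritical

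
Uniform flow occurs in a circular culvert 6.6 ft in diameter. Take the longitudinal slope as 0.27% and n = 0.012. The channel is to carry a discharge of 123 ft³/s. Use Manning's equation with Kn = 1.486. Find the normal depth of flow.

y_n = 2.9 ft

Manning's equation rearranged: A R^(2/3) = nQ / (1.486·√S) = 0.012 × 123 / (1.486 × √0.0027) = 19.12.
Trying y = 2.17 ft: A R^(2/3) = 11.16 — low.
Trying y = 2.9 ft: A R^(2/3) = 19.07 — matches.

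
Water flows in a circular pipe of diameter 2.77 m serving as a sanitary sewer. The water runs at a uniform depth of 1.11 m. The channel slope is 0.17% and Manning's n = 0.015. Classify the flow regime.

For a circular section of diameter D = 2.77 m at depth y = 1.11 m, the central angle is θ = 2 arccos(1 − 2y/D) = 2.742 rad. Then A = (D²/8)(θ − sin θ) = 2.256 m² and P = Dθ/2 = 3.797 m.
Hydraulic radius R = A/P = 2.256/3.797 = 0.5942 m.
V = (1/n) R^(2/3) √S = (1/0.015) × 0.5942^(2/3) × √0.0017 = 1.943 m/s. Hydraulic depth D_h = A/T = 2.256/2.715 = 0.8311 m.
Froude number Fr = V/√(g·D_h) = 1.943/√(9.81×0.8311) = 0.68, which is less than 1, so the flow is subcritical.

subcritical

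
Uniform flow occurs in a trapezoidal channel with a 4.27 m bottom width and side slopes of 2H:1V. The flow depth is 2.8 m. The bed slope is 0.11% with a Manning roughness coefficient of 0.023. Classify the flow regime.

subcritical

With bottom width b = 4.27 m and side slope z = 2: A = (b + zy)y = (4.27 + 2×2.8)×2.8 = 27.64 m²; P = b + 2y√(1+z²) = 4.27 + 2×2.8×2.236 = 16.79 m.
Hydraulic radius R = A/P = 27.64/16.79 = 1.646 m.
V = (1/n) R^(2/3) √S = (1/0.023) × 1.646^(2/3) × √0.0011 = 2.01 m/s. Hydraulic depth D_h = A/T = 27.64/15.47 = 1.786 m.
Froude number Fr = V/√(g·D_h) = 2.01/√(9.81×1.786) = 0.48, which is less than 1, so the flow is subcritical.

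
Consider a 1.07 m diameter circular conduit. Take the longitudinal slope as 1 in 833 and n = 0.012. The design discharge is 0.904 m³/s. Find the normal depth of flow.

Manning's equation rearranged: A R^(2/3) = nQ / (1·√S) = 0.012 × 0.904 / (√0.0012) = 0.3131.
At y = 0.525 m: A R^(2/3) = 0.1807 — short.
At y = 0.947 m: A R^(2/3) = 0.3948 — over.
At y = 0.75 m: A R^(2/3) = 0.3131 — close enough.

y_n = 0.75 m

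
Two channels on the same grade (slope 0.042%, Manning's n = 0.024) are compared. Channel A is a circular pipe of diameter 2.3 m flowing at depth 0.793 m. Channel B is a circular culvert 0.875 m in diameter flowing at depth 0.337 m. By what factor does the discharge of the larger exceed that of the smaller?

Channel A: For a circular section of diameter D = 2.3 m at depth y = 0.793 m, the central angle is θ = 2 arccos(1 − 2y/D) = 2.51 rad. Then A = (D²/8)(θ − sin θ) = 1.27 m² and P = Dθ/2 = 2.887 m. Hydraulic radius R = A/P = 1.27/2.887 = 0.4398 m. Q_A = (1/0.024)·1.27·0.4398^(2/3)·√0.00042 = 0.627 m³/s.
Channel B: For a circular section of diameter D = 0.875 m at depth y = 0.337 m, the central angle is θ = 2 arccos(1 − 2y/D) = 2.678 rad. Then A = (D²/8)(θ − sin θ) = 0.2135 m² and P = Dθ/2 = 1.172 m. Hydraulic radius R = A/P = 0.2135/1.172 = 0.1822 m. Q_B = (1/0.024)·0.2135·0.1822^(2/3)·√0.00042 = 0.0586 m³/s.
The larger discharge is 0.627 m³/s and the smaller is 0.0586 m³/s; the ratio is 10.7.

10.7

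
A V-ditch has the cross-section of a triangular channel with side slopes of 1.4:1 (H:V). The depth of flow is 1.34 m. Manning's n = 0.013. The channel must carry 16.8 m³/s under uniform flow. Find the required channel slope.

S = 0.0169

For a triangular section with side slope z = 1.4: A = zy² = 1.4×1.34² = 2.514 m²; P = 2y√(1+z²) = 2×1.34×1.72 = 4.611 m.
Hydraulic radius R = A/P = 2.514/4.611 = 0.5452 m.
From Manning's equation, S = [nQ / (1 A R^(2/3))]² = [0.013 × 16.8 / (1 × 2.514 × 0.5452^(2/3))]² = 0.0169.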